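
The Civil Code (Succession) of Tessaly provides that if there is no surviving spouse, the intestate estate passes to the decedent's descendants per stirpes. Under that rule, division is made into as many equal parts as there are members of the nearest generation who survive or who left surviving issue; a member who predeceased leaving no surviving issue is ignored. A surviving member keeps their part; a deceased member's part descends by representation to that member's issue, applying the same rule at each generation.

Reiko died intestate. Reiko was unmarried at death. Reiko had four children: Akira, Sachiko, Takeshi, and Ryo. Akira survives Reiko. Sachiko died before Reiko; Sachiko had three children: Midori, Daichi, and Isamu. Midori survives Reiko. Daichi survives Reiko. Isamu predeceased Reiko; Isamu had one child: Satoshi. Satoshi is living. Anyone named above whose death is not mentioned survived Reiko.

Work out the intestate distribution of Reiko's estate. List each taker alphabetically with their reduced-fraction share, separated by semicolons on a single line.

Akira 1/4; Daichi 1/12; Midori 1/12; Ryo 1/4; Satoshi 1/12; Takeshi 1/4

There is no surviving spouse, so the entire estate passes to Reiko's descendants per stirpes.
The estate is divided into 4 equal shares of 1/4 among Akira, Sachiko, Takeshi, Ryo.
Akira is living and takes 1/4.
Sachiko predeceased; the 1/4 allotted to Sachiko's branch passes to Sachiko's issue by representation.
The 1/4 is divided into 3 equal shares of 1/12 among Midori, Daichi, Isamu.
Midori is living and takes 1/12.
Daichi is living and takes 1/12.
Isamu predeceased; the 1/12 allotted to Isamu's branch passes to Isamu's issue by representation.
Satoshi is the sole taker at this level and receives the full 1/12.
Takeshi is living and takes 1/4.
Ryo is living and takes 1/4.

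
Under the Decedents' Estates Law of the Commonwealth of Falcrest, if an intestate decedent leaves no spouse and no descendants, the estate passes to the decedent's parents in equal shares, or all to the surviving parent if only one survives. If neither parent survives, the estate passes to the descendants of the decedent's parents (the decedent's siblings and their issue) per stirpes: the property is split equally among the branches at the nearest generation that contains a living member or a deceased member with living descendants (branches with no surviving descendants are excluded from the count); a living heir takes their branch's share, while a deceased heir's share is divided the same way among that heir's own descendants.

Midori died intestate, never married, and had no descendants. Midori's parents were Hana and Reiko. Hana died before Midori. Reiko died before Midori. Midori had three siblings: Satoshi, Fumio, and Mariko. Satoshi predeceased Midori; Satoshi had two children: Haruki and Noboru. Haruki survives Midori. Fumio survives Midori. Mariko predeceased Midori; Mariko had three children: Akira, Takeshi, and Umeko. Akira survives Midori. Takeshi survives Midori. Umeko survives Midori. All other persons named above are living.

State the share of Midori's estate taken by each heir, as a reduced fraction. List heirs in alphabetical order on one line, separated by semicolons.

Akira 1/9; Fumio 1/3; Haruki 1/6; Noboru 1/6; Takeshi 1/9; Umeko 1/9

Neither parent survives and there are no descendants, so the estate passes to Midori's siblings and their issue per stirpes.
The estate is divided into 3 equal shares of 1/3 among Satoshi, Fumio, Mariko.
Satoshi predeceased; the 1/3 allotted to Satoshi's branch passes to Satoshi's issue by representation.
The 1/3 is divided into 2 equal shares of 1/6 among Haruki, Noboru.
Haruki is living and takes 1/6.
Noboru is living and takes 1/6.
Fumio is living and takes 1/3.
Mariko predeceased; the 1/3 allotted to Mariko's branch passes to Mariko's issue by representation.
The 1/3 is divided into 3 equal shares of 1/9 among Akira, Takeshi, Umeko.
Akira is living and takes 1/9.
Takeshi is living and takes 1/9.
Umeko is living and takes 1/9.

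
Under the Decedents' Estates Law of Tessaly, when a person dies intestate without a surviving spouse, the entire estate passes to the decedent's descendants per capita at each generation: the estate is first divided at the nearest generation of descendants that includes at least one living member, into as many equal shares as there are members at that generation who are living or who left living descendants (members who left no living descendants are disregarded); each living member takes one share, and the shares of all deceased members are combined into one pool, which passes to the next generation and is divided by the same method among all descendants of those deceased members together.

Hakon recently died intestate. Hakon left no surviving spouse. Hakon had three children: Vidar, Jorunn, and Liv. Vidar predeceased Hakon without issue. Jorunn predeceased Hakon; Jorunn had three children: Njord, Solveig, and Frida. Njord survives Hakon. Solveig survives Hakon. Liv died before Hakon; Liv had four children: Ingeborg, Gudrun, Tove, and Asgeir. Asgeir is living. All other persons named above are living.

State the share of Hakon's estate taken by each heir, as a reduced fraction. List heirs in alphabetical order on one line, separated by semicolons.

There is no surviving spouse, so the entire estate passes to Hakon's descendants per capita at each generation.
No one at generation 1 (Jorunn, Liv) is living; moving to the next generation.
At generation 2 (Njord, Solveig, Frida, Ingeborg, Gudrun, Tove, Asgeir) there are 7 shares of (1)/7 = 1/7 each.
Living: Njord, Solveig, Frida, Ingeborg, Gudrun, Tove, and Asgeir — each takes 1/7.

Asgeir 1/7; Frida 1/7; Gudrun 1/7; Ingeborg 1/7; Njord 1/7; Solveig 1/7; Tove 1/7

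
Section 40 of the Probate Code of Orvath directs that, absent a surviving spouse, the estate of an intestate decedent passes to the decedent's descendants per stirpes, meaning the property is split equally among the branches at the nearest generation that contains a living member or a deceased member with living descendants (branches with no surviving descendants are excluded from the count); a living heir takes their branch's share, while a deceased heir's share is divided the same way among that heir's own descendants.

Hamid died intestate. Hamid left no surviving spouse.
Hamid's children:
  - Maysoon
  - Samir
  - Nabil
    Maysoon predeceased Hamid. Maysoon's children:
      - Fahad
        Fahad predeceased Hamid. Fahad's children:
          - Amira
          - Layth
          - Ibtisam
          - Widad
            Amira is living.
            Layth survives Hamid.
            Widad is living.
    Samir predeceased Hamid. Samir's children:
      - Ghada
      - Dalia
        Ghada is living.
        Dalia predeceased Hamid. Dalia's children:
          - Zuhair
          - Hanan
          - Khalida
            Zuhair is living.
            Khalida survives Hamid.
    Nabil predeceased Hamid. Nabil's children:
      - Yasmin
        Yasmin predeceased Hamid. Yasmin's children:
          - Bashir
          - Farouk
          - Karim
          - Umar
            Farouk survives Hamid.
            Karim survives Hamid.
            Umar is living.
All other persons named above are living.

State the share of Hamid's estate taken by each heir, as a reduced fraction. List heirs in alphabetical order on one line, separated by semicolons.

There is no surviving spouse, so the entire estate passes to Hamid's descendants per stirpes.
The estate is divided into 3 equal shares of 1/3 among Maysoon, Samir, Nabil.
Maysoon predeceased; the 1/3 allotted to Maysoon's branch passes to Maysoon's issue by representation.
Fahad's line is the sole branch at this level, so the full 1/3 passes to Fahad's issue by representation.
The 1/3 is divided into 4 equal shares of 1/12 among Amira, Layth, Ibtisam, Widad.
Amira is living and takes 1/12.
Layth is living and takes 1/12.
Ibtisam is living and takes 1/12.
Widad is living and takes 1/12.
Samir predeceased; the 1/3 allotted to Samir's branch passes to Samir's issue by representation.
The 1/3 is divided into 2 equal shares of 1/6 among Ghada, Dalia.
Ghada is living and takes 1/6.
Dalia predeceased; the 1/6 allotted to Dalia's branch passes to Dalia's issue by representation.
The 1/6 is divided into 3 equal shares of 1/18 among Zuhair, Hanan, Khalida.
Zuhair is living and takes 1/18.
Hanan is living and takes 1/18.
Khalida is living and takes 1/18.
Nabil predeceased; the 1/3 allotted to Nabil's branch passes to Nabil's issue by representation.
Yasmin's line is the sole branch at this level, so the full 1/3 passes to Yasmin's issue by representation.
The 1/3 is divided into 4 equal shares of 1/12 among Bashir, Farouk, Karim, Umar.
Bashir is living and takes 1/12.
Farouk is living and takes 1/12.
Karim is living and takes 1/12.
Umar is living and takes 1/12.

Amira 1/12; Bashir 1/12; Farouk 1/12; Ghada 1/6; Hanan 1/18; Ibtisam 1/12; Karim 1/12; Khalida 1/18; Layth 1/12; Umar 1/12; Widad 1/12; Zuhair 1/18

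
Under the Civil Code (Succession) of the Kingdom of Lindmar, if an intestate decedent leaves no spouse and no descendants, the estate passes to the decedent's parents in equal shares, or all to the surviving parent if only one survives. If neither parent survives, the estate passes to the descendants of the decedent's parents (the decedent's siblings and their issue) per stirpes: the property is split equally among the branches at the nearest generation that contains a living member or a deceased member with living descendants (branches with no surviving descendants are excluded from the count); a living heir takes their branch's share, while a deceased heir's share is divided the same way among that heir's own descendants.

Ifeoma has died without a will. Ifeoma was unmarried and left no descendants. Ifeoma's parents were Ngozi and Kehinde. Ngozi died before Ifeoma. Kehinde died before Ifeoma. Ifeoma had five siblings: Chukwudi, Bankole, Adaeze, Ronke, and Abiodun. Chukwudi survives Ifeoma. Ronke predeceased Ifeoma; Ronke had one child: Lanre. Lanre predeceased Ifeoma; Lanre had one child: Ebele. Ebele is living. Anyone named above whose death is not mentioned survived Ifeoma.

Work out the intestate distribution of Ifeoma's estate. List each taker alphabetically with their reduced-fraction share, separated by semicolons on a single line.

Abiodun 1/5; Adaeze 1/5; Bankole 1/5; Chukwudi 1/5; Ebele 1/5

Neither parent survives and there are no descendants, so the estate passes to Ifeoma's siblings and their issue per stirpes.
The estate is divided into 5 equal shares of 1/5 among Chukwudi, Bankole, Adaeze, Ronke, Abiodun.
Chukwudi is living and takes 1/5.
Bankole is living and takes 1/5.
Adaeze is living and takes 1/5.
Ronke predeceased; the 1/5 allotted to Ronke's branch passes to Ronke's issue by representation.
Lanre's line is the sole branch at this level, so the full 1/5 passes to Lanre's issue by representation.
Ebele is the sole taker at this level and receives the full 1/5.
Abiodun is living and takes 1/5.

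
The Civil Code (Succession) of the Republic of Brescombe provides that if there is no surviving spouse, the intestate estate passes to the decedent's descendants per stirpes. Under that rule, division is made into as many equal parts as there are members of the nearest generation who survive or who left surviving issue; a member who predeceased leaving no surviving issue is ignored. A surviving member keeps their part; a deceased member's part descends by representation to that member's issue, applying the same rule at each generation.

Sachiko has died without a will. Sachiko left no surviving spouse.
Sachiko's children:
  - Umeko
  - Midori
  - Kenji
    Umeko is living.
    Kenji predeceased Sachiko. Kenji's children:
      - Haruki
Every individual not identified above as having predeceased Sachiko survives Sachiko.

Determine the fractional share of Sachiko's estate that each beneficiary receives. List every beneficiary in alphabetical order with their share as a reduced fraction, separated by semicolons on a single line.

Haruki 1/3; Midori 1/3; Umeko 1/3

There is no surviving spouse, so the entire estate passes to Sachiko's descendants per stirpes.
The estate is divided into 3 equal shares of 1/3 among Umeko, Midori, Kenji.
Umeko is living and takes 1/3.
Midori is living and takes 1/3.
Kenji predeceased; the 1/3 allotted to Kenji's branch passes to Kenji's issue by representation.
Haruki is the sole taker at this level and receives the full 1/3.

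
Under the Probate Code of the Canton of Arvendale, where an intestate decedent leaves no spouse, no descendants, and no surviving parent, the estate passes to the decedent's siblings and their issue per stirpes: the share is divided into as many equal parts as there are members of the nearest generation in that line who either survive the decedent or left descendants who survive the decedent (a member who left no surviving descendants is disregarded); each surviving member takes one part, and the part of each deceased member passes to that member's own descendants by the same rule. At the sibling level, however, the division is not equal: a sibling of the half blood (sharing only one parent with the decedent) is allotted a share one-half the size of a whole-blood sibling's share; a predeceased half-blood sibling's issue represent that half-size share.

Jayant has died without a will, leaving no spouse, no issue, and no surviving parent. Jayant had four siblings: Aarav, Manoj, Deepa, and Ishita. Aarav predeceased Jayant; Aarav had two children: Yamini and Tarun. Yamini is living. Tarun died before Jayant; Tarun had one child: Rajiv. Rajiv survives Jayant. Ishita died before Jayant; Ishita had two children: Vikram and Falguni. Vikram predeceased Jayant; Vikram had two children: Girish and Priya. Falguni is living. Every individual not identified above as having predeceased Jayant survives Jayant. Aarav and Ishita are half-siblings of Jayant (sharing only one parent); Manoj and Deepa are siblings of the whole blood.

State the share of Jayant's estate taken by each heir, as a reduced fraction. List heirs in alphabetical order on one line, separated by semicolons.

No spouse, descendants, or parent survives, so the estate passes to Jayant's siblings per stirpes.
Half-blood siblings count for one-half the weight of whole-blood siblings at the initial division.
Dividing 1 in proportion to weights (total weight 3): Aarav (weight 1/2) → 1/6; Manoj (weight 1) → 1/3; Deepa (weight 1) → 1/3; Ishita (weight 1/2) → 1/6.
Aarav predeceased; the 1/6 allotted to Aarav's branch passes to Aarav's issue by representation.
The 1/6 is divided into 2 equal shares of 1/12 among Yamini, Tarun.
Yamini is living and takes 1/12.
Tarun predeceased; the 1/12 allotted to Tarun's branch passes to Tarun's issue by representation.
Rajiv is the sole taker at this level and receives the full 1/12.
Manoj is living and takes 1/3.
Deepa is living and takes 1/3.
Ishita predeceased; the 1/6 allotted to Ishita's branch passes to Ishita's issue by representation.
The 1/6 is divided into 2 equal shares of 1/12 among Vikram, Falguni.
Vikram predeceased; the 1/12 allotted to Vikram's branch passes to Vikram's issue by representation.
The 1/12 is divided into 2 equal shares of 1/24 among Girish, Priya.
Girish is living and takes 1/24.
Priya is living and takes 1/24.
Falguni is living and takes 1/12.

Deepa 1/3; Falguni 1/12; Girish 1/24; Manoj 1/3; Priya 1/24; Rajiv 1/12; Yamini 1/12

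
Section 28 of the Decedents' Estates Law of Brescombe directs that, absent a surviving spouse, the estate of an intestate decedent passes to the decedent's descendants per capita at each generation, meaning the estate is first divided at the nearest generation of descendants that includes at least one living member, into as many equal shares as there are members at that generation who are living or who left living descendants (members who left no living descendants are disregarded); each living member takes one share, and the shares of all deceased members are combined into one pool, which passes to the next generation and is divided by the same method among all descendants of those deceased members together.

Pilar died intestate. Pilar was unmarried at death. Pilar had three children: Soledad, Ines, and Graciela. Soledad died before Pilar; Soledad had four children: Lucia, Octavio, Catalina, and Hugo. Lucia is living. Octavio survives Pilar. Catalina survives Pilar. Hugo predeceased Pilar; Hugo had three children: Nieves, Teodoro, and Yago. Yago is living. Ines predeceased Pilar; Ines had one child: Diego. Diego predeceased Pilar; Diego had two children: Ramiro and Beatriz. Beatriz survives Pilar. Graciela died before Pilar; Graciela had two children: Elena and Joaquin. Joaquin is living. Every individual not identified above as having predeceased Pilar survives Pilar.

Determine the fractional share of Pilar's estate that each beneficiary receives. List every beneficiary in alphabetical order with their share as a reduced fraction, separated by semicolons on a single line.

Beatriz 2/35; Catalina 1/7; Elena 1/7; Joaquin 1/7; Lucia 1/7; Nieves 2/35; Octavio 1/7; Ramiro 2/35; Teodoro 2/35; Yago 2/35

There is no surviving spouse, so the entire estate passes to Pilar's descendants per capita at each generation.
No one at generation 1 (Soledad, Ines, Graciela) is living; moving to the next generation.
At generation 2 (Lucia, Octavio, Catalina, Hugo, Diego, Elena, Joaquin) there are 7 shares of (1)/7 = 1/7 each.
Living: Lucia, Octavio, Catalina, Elena, and Joaquin — each takes 1/7.
Deceased: Hugo and Diego. Their combined 2/7 is pooled and carried to generation 3.
At generation 3 (Nieves, Teodoro, Yago, Ramiro, Beatriz) there are 5 shares of (2/7)/5 = 2/35 each.
Living: Nieves, Teodoro, Yago, Ramiro, and Beatriz — each takes 2/35.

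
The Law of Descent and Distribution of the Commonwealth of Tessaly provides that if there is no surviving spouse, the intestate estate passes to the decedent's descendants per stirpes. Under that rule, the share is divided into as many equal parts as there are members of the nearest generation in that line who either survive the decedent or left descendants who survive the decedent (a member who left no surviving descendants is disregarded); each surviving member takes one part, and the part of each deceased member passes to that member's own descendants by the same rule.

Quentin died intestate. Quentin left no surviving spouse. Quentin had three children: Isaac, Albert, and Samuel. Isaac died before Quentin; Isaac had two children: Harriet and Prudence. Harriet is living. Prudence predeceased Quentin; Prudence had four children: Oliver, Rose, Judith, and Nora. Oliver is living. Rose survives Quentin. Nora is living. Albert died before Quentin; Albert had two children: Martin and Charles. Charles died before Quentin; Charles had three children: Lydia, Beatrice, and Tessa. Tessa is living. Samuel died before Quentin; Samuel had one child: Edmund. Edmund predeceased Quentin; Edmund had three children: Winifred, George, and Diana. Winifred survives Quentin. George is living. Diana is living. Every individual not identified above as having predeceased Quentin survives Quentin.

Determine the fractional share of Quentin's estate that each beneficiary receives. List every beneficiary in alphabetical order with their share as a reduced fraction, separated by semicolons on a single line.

There is no surviving spouse, so the entire estate passes to Quentin's descendants per stirpes.
The estate is divided into 3 equal shares of 1/3 among Isaac, Albert, Samuel.
Isaac predeceased; the 1/3 allotted to Isaac's branch passes to Isaac's issue by representation.
The 1/3 is divided into 2 equal shares of 1/6 among Harriet, Prudence.
Harriet is living and takes 1/6.
Prudence predeceased; the 1/6 allotted to Prudence's branch passes to Prudence's issue by representation.
The 1/6 is divided into 4 equal shares of 1/24 among Oliver, Rose, Judith, Nora.
Oliver is living and takes 1/24.
Rose is living and takes 1/24.
Judith is living and takes 1/24.
Nora is living and takes 1/24.
Albert predeceased; the 1/3 allotted to Albert's branch passes to Albert's issue by representation.
The 1/3 is divided into 2 equal shares of 1/6 among Martin, Charles.
Martin is living and takes 1/6.
Charles predeceased; the 1/6 allotted to Charles's branch passes to Charles's issue by representation.
The 1/6 is divided into 3 equal shares of 1/18 among Lydia, Beatrice, Tessa.
Lydia is living and takes 1/18.
Beatrice is living and takes 1/18.
Tessa is living and takes 1/18.
Samuel predeceased; the 1/3 allotted to Samuel's branch passes to Samuel's issue by representation.
Edmund's line is the sole branch at this level, so the full 1/3 passes to Edmund's issue by representation.
The 1/3 is divided into 3 equal shares of 1/9 among Winifred, George, Diana.
Winifred is living and takes 1/9.
George is living and takes 1/9.
Diana is living and takes 1/9.

Beatrice 1/18; Diana 1/9; George 1/9; Harriet 1/6; Judith 1/24; Lydia 1/18; Martin 1/6; Nora 1/24; Oliver 1/24; Rose 1/24; Tessa 1/18; Winifred 1/9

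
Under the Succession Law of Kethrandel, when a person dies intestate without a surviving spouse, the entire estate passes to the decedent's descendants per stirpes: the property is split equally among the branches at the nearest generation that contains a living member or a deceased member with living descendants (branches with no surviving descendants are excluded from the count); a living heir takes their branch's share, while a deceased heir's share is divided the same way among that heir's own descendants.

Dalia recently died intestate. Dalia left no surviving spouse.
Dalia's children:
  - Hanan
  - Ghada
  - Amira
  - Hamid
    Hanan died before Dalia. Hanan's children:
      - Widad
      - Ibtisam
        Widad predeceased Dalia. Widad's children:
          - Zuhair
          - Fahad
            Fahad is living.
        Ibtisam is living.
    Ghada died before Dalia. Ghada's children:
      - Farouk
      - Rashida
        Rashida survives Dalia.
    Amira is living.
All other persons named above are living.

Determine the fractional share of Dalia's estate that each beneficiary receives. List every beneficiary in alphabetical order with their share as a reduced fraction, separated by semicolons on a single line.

There is no surviving spouse, so the entire estate passes to Dalia's descendants per stirpes.
The estate is divided into 4 equal shares of 1/4 among Hanan, Ghada, Amira, Hamid.
Hanan predeceased; the 1/4 allotted to Hanan's branch passes to Hanan's issue by representation.
The 1/4 is divided into 2 equal shares of 1/8 among Widad, Ibtisam.
Widad predeceased; the 1/8 allotted to Widad's branch passes to Widad's issue by representation.
The 1/8 is divided into 2 equal shares of 1/16 among Zuhair, Fahad.
Zuhair is living and takes 1/16.
Fahad is living and takes 1/16.
Ibtisam is living and takes 1/8.
Ghada predeceased; the 1/4 allotted to Ghada's branch passes to Ghada's issue by representation.
The 1/4 is divided into 2 equal shares of 1/8 among Farouk, Rashida.
Farouk is living and takes 1/8.
Rashida is living and takes 1/8.
Amira is living and takes 1/4.
Hamid is living and takes 1/4.

Amira 1/4; Fahad 1/16; Farouk 1/8; Hamid 1/4; Ibtisam 1/8; Rashida 1/8; Zuhair 1/16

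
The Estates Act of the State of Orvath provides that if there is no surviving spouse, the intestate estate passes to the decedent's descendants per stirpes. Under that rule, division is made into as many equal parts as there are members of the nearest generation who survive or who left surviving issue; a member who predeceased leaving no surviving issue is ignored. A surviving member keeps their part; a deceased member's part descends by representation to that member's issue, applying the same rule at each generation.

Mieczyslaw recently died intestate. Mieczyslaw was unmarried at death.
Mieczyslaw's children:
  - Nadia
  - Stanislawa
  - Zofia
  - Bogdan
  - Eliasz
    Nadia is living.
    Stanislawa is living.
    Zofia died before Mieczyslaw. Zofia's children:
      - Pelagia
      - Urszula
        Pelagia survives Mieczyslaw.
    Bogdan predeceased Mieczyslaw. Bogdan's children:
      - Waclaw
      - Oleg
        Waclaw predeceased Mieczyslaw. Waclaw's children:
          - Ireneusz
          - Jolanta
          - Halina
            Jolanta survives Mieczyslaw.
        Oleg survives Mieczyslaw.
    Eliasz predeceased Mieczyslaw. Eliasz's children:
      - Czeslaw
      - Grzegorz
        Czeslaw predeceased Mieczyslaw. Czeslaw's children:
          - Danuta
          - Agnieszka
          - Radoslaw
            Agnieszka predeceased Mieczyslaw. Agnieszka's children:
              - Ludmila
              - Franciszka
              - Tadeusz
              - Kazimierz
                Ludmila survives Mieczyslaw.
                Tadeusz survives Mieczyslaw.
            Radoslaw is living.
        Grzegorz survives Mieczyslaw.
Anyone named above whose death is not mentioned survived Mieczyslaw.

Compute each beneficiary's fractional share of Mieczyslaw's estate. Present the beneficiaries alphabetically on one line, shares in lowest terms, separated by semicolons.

There is no surviving spouse, so the entire estate passes to Mieczyslaw's descendants per stirpes.
The estate is divided into 5 equal shares of 1/5 among Nadia, Stanislawa, Zofia, Bogdan, Eliasz.
Nadia is living and takes 1/5.
Stanislawa is living and takes 1/5.
Zofia predeceased; the 1/5 allotted to Zofia's branch passes to Zofia's issue by representation.
The 1/5 is divided into 2 equal shares of 1/10 among Pelagia, Urszula.
Pelagia is living and takes 1/10.
Urszula is living and takes 1/10.
Bogdan predeceased; the 1/5 allotted to Bogdan's branch passes to Bogdan's issue by representation.
The 1/5 is divided into 2 equal shares of 1/10 among Waclaw, Oleg.
Waclaw predeceased; the 1/10 allotted to Waclaw's branch passes to Waclaw's issue by representation.
The 1/10 is divided into 3 equal shares of 1/30 among Ireneusz, Jolanta, Halina.
Ireneusz is living and takes 1/30.
Jolanta is living and takes 1/30.
Halina is living and takes 1/30.
Oleg is living and takes 1/10.
Eliasz predeceased; the 1/5 allotted to Eliasz's branch passes to Eliasz's issue by representation.
The 1/5 is divided into 2 equal shares of 1/10 among Czeslaw, Grzegorz.
Czeslaw predeceased; the 1/10 allotted to Czeslaw's branch passes to Czeslaw's issue by representation.
The 1/10 is divided into 3 equal shares of 1/30 among Danuta, Agnieszka, Radoslaw.
Danuta is living and takes 1/30.
Agnieszka predeceased; the 1/30 allotted to Agnieszka's branch passes to Agnieszka's issue by representation.
The 1/30 is divided into 4 equal shares of 1/120 among Ludmila, Franciszka, Tadeusz, Kazimierz.
Ludmila is living and takes 1/120.
Franciszka is living and takes 1/120.
Tadeusz is living and takes 1/120.
Kazimierz is living and takes 1/120.
Radoslaw is living and takes 1/30.
Grzegorz is living and takes 1/10.

Danuta 1/30; Franciszka 1/120; Grzegorz 1/10; Halina 1/30; Ireneusz 1/30; Jolanta 1/30; Kazimierz 1/120; Ludmila 1/120; Nadia 1/5; Oleg 1/10; Pelagia 1/10; Radoslaw 1/30; Stanislawa 1/5; Tadeusz 1/120; Urszula 1/10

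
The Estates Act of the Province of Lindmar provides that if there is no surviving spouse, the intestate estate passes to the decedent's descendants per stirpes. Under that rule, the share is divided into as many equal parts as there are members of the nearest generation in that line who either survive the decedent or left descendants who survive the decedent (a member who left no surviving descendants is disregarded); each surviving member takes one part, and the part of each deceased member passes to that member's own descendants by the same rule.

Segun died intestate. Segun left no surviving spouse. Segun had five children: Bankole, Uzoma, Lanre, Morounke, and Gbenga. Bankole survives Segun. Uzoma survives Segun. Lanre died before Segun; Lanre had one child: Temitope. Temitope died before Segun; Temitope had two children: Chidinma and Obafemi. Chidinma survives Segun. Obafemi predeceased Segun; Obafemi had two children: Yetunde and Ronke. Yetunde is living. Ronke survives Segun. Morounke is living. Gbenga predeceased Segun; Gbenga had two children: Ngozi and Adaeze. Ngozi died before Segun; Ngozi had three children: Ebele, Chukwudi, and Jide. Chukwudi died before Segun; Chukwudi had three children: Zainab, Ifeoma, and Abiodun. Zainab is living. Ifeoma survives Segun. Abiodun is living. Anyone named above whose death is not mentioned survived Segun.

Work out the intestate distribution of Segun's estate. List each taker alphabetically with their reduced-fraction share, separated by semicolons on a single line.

Abiodun 1/90; Adaeze 1/10; Bankole 1/5; Chidinma 1/10; Ebele 1/30; Ifeoma 1/90; Jide 1/30; Morounke 1/5; Ronke 1/20; Uzoma 1/5; Yetunde 1/20; Zainab 1/90

There is no surviving spouse, so the entire estate passes to Segun's descendants per stirpes.
The estate is divided into 5 equal shares of 1/5 among Bankole, Uzoma, Lanre, Morounke, Gbenga.
Bankole is living and takes 1/5.
Uzoma is living and takes 1/5.
Lanre predeceased; the 1/5 allotted to Lanre's branch passes to Lanre's issue by representation.
Temitope's line is the sole branch at this level, so the full 1/5 passes to Temitope's issue by representation.
The 1/5 is divided into 2 equal shares of 1/10 among Chidinma, Obafemi.
Chidinma is living and takes 1/10.
Obafemi predeceased; the 1/10 allotted to Obafemi's branch passes to Obafemi's issue by representation.
The 1/10 is divided into 2 equal shares of 1/20 among Yetunde, Ronke.
Yetunde is living and takes 1/20.
Ronke is living and takes 1/20.
Morounke is living and takes 1/5.
Gbenga predeceased; the 1/5 allotted to Gbenga's branch passes to Gbenga's issue by representation.
The 1/5 is divided into 2 equal shares of 1/10 among Ngozi, Adaeze.
Ngozi predeceased; the 1/10 allotted to Ngozi's branch passes to Ngozi's issue by representation.
The 1/10 is divided into 3 equal shares of 1/30 among Ebele, Chukwudi, Jide.
Ebele is living and takes 1/30.
Chukwudi predeceased; the 1/30 allotted to Chukwudi's branch passes to Chukwudi's issue by representation.
The 1/30 is divided into 3 equal shares of 1/90 among Zainab, Ifeoma, Abiodun.
Zainab is living and takes 1/90.
Ifeoma is living and takes 1/90.
Abiodun is living and takes 1/90.
Jide is living and takes 1/30.
Adaeze is living and takes 1/10.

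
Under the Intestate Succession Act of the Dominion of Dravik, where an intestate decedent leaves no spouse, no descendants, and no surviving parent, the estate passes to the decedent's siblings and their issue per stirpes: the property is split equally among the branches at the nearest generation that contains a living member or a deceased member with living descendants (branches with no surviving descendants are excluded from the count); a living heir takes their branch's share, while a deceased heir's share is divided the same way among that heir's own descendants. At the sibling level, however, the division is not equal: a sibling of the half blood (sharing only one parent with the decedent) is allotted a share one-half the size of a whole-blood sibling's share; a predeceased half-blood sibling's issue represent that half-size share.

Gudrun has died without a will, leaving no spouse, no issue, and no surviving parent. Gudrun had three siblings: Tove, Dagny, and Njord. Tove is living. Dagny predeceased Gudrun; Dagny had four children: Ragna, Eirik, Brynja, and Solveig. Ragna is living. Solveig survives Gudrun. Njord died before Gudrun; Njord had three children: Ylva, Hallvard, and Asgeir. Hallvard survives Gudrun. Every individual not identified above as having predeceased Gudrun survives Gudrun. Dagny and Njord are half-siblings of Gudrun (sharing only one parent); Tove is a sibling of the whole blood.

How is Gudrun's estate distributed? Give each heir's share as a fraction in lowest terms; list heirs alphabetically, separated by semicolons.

No spouse, descendants, or parent survives, so the estate passes to Gudrun's siblings per stirpes.
Half-blood siblings count for one-half the weight of whole-blood siblings at the initial division.
Dividing 1 in proportion to weights (total weight 2): Tove (weight 1) → 1/2; Dagny (weight 1/2) → 1/4; Njord (weight 1/2) → 1/4.
Tove is living and takes 1/2.
Dagny predeceased; the 1/4 allotted to Dagny's branch passes to Dagny's issue by representation.
The 1/4 is divided into 4 equal shares of 1/16 among Ragna, Eirik, Brynja, Solveig.
Ragna is living and takes 1/16.
Eirik is living and takes 1/16.
Brynja is living and takes 1/16.
Solveig is living and takes 1/16.
Njord predeceased; the 1/4 allotted to Njord's branch passes to Njord's issue by representation.
The 1/4 is divided into 3 equal shares of 1/12 among Ylva, Hallvard, Asgeir.
Ylva is living and takes 1/12.
Hallvard is living and takes 1/12.
Asgeir is living and takes 1/12.

Asgeir 1/12; Brynja 1/16; Eirik 1/16; Hallvard 1/12; Ragna 1/16; Solveig 1/16; Tove 1/2; Ylva 1/12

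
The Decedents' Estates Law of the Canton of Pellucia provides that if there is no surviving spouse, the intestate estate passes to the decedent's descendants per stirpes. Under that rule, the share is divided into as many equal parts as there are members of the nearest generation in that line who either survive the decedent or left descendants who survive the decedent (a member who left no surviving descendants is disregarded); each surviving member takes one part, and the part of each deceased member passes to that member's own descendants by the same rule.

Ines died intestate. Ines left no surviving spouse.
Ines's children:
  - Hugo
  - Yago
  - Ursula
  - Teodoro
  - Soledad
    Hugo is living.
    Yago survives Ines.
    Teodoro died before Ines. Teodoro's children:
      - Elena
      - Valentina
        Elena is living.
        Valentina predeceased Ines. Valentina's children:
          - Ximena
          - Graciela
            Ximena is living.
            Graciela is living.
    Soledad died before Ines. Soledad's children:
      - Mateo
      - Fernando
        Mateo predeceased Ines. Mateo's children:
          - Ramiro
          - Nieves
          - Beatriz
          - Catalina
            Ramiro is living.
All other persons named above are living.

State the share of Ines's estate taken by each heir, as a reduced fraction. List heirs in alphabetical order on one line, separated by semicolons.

Beatriz 1/40; Catalina 1/40; Elena 1/10; Fernando 1/10; Graciela 1/20; Hugo 1/5; Nieves 1/40; Ramiro 1/40; Ursula 1/5; Ximena 1/20; Yago 1/5

There is no surviving spouse, so the entire estate passes to Ines's descendants per stirpes.
The estate is divided into 5 equal shares of 1/5 among Hugo, Yago, Ursula, Teodoro, Soledad.
Hugo is living and takes 1/5.
Yago is living and takes 1/5.
Ursula is living and takes 1/5.
Teodoro predeceased; the 1/5 allotted to Teodoro's branch passes to Teodoro's issue by representation.
The 1/5 is divided into 2 equal shares of 1/10 among Elena, Valentina.
Elena is living and takes 1/10.
Valentina predeceased; the 1/10 allotted to Valentina's branch passes to Valentina's issue by representation.
The 1/10 is divided into 2 equal shares of 1/20 among Ximena, Graciela.
Ximena is living and takes 1/20.
Graciela is living and takes 1/20.
Soledad predeceased; the 1/5 allotted to Soledad's branch passes to Soledad's issue by representation.
The 1/5 is divided into 2 equal shares of 1/10 among Mateo, Fernando.
Mateo predeceased; the 1/10 allotted to Mateo's branch passes to Mateo's issue by representation.
The 1/10 is divided into 4 equal shares of 1/40 among Ramiro, Nieves, Beatriz, Catalina.
Ramiro is living and takes 1/40.
Nieves is living and takes 1/40.
Beatriz is living and takes 1/40.
Catalina is living and takes 1/40.
Fernando is living and takes 1/10.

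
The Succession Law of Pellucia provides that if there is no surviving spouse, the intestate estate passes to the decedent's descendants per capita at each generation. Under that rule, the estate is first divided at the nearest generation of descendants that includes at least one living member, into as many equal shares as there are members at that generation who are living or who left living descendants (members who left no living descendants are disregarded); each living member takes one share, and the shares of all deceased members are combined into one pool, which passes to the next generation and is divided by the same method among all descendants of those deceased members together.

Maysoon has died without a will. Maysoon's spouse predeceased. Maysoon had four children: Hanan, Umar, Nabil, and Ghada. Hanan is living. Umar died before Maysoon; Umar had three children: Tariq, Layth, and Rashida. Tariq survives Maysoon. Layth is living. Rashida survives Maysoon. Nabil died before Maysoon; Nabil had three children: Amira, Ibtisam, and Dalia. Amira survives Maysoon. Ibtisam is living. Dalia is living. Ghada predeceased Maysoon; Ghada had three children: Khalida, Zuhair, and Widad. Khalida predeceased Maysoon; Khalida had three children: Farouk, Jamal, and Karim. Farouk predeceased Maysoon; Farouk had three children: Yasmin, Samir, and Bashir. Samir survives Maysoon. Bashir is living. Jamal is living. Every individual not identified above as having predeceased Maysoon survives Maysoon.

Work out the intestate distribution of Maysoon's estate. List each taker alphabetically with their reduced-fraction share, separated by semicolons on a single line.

There is no surviving spouse, so the entire estate passes to Maysoon's descendants per capita at each generation.
At generation 1 (Hanan, Umar, Nabil, Ghada) there are 4 shares of (1)/4 = 1/4 each.
Living: Hanan — each takes 1/4.
Deceased: Umar, Nabil, and Ghada. Their combined 3/4 is pooled and carried to generation 2.
At generation 2 (Tariq, Layth, Rashida, Amira, Ibtisam, Dalia, Khalida, Zuhair, Widad) there are 9 shares of (3/4)/9 = 1/12 each.
Living: Tariq, Layth, Rashida, Amira, Ibtisam, Dalia, Zuhair, and Widad — each takes 1/12.
Deceased: Khalida. That 1/12 share is carried to generation 3.
At generation 3 (Farouk, Jamal, Karim) there are 3 shares of (1/12)/3 = 1/36 each.
Living: Jamal and Karim — each takes 1/36.
Deceased: Farouk. That 1/36 share is carried to generation 4.
At generation 4 (Yasmin, Samir, Bashir) there are 3 shares of (1/36)/3 = 1/108 each.
Living: Yasmin, Samir, and Bashir — each takes 1/108.

Amira 1/12; Bashir 1/108; Dalia 1/12; Hanan 1/4; Ibtisam 1/12; Jamal 1/36; Karim 1/36; Layth 1/12; Rashida 1/12; Samir 1/108; Tariq 1/12; Widad 1/12; Yasmin 1/108; Zuhair 1/12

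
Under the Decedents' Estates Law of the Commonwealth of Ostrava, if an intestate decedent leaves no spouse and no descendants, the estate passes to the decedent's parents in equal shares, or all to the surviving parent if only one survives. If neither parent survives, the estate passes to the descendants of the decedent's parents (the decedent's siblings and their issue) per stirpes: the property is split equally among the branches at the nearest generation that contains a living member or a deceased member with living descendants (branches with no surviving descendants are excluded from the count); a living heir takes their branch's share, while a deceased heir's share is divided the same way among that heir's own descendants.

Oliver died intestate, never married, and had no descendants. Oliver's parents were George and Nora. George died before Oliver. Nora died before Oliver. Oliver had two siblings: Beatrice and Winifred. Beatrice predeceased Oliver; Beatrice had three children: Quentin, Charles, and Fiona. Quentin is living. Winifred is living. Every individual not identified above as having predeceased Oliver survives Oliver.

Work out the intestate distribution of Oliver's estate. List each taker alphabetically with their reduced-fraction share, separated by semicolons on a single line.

Charles 1/6; Fiona 1/6; Quentin 1/6; Winifred 1/2

Neither parent survives and there are no descendants, so the estate passes to Oliver's siblings and their issue per stirpes.
The estate is divided into 2 equal shares of 1/2 among Beatrice, Winifred.
Beatrice predeceased; the 1/2 allotted to Beatrice's branch passes to Beatrice's issue by representation.
The 1/2 is divided into 3 equal shares of 1/6 among Quentin, Charles, Fiona.
Quentin is living and takes 1/6.
Charles is living and takes 1/6.
Fiona is living and takes 1/6.
Winifred is living and takes 1/2.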